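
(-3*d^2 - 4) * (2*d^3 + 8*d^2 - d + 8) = -6*d^5 - 24*d^4 - 5*d^3 - 56*d^2 + 4*d - 32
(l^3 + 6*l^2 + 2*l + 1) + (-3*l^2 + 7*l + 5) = l^3 + 3*l^2 + 9*l + 6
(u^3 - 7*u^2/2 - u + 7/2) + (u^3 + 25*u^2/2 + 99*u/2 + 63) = 2*u^3 + 9*u^2 + 97*u/2 + 133/2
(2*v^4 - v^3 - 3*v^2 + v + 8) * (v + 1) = 2*v^5 + v^4 - 4*v^3 - 2*v^2 + 9*v + 8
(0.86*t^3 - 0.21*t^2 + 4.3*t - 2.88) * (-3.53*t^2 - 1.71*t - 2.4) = -3.0358*t^5 - 0.7293*t^4 - 16.8839*t^3 + 3.3174*t^2 - 5.3952*t + 6.912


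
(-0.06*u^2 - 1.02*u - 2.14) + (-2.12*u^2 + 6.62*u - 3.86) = -2.18*u^2 + 5.6*u - 6.0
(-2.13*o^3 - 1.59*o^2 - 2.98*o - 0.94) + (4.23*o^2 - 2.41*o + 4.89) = -2.13*o^3 + 2.64*o^2 - 5.39*o + 3.95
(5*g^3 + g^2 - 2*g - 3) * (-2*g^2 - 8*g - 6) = -10*g^5 - 42*g^4 - 34*g^3 + 16*g^2 + 36*g + 18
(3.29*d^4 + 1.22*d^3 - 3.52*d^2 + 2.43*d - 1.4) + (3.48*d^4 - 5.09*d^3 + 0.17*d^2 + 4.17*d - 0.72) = 6.77*d^4 - 3.87*d^3 - 3.35*d^2 + 6.6*d - 2.12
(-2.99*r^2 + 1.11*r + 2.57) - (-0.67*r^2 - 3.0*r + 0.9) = -2.32*r^2 + 4.11*r + 1.67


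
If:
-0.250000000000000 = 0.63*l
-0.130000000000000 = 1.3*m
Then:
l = -0.40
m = -0.10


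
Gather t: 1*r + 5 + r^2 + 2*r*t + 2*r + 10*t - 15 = r^2 + 3*r + t*(2*r + 10) - 10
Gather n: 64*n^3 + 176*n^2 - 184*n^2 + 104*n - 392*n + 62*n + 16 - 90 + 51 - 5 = 64*n^3 - 8*n^2 - 226*n - 28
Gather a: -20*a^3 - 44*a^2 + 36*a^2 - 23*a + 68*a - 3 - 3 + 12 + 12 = -20*a^3 - 8*a^2 + 45*a + 18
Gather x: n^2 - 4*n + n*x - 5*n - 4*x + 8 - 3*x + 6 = n^2 - 9*n + x*(n - 7) + 14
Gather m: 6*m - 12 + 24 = 6*m + 12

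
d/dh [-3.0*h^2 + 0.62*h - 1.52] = 0.62 - 6.0*h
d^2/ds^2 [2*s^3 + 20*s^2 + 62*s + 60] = 12*s + 40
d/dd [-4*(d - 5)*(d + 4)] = 4 - 8*d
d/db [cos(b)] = -sin(b)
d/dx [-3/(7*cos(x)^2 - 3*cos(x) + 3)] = 3*(3 - 14*cos(x))*sin(x)/(7*cos(x)^2 - 3*cos(x) + 3)^2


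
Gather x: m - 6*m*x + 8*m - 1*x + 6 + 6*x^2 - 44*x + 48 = 9*m + 6*x^2 + x*(-6*m - 45) + 54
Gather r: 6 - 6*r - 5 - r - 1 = -7*r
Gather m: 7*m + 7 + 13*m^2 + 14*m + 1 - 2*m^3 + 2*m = -2*m^3 + 13*m^2 + 23*m + 8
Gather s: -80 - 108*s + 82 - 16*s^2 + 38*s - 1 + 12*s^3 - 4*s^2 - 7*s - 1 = 12*s^3 - 20*s^2 - 77*s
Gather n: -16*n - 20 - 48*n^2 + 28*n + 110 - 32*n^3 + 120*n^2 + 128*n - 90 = -32*n^3 + 72*n^2 + 140*n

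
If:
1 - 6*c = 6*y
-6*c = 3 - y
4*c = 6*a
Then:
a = -17/63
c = -17/42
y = 4/7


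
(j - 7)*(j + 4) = j^2 - 3*j - 28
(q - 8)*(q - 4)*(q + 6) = q^3 - 6*q^2 - 40*q + 192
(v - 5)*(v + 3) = v^2 - 2*v - 15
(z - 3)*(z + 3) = z^2 - 9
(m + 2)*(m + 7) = m^2 + 9*m + 14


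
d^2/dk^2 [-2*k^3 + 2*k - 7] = -12*k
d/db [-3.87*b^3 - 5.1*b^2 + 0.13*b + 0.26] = -11.61*b^2 - 10.2*b + 0.13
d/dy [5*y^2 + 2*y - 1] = 10*y + 2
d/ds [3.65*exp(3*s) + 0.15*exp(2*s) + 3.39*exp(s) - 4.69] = (10.95*exp(2*s) + 0.3*exp(s) + 3.39)*exp(s)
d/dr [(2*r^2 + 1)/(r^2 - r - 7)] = (-2*r^2 - 30*r + 1)/(r^4 - 2*r^3 - 13*r^2 + 14*r + 49)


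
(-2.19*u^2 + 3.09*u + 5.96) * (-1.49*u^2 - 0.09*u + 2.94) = 3.2631*u^4 - 4.407*u^3 - 15.5971*u^2 + 8.5482*u + 17.5224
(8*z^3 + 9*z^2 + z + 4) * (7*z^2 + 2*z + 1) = 56*z^5 + 79*z^4 + 33*z^3 + 39*z^2 + 9*z + 4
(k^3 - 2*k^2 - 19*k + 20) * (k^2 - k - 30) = k^5 - 3*k^4 - 47*k^3 + 99*k^2 + 550*k - 600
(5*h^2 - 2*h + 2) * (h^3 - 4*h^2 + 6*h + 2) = 5*h^5 - 22*h^4 + 40*h^3 - 10*h^2 + 8*h + 4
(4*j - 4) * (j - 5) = 4*j^2 - 24*j + 20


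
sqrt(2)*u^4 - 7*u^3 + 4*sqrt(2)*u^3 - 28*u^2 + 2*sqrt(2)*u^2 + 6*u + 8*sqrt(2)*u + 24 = (u + 4)*(u - 3*sqrt(2))*(u - sqrt(2))*(sqrt(2)*u + 1)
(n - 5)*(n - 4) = n^2 - 9*n + 20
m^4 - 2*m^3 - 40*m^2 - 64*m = m*(m - 8)*(m + 2)*(m + 4)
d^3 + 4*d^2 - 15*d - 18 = (d - 3)*(d + 1)*(d + 6)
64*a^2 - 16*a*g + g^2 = (-8*a + g)^2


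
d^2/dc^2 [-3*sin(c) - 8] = 3*sin(c)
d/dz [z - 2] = 1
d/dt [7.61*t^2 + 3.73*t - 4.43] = 15.22*t + 3.73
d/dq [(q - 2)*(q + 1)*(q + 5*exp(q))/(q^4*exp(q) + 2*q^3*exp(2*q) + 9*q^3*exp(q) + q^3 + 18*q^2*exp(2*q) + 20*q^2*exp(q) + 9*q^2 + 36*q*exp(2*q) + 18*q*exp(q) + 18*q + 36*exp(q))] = (-(q - 2)*(q + 1)*(q + 5*exp(q))*(q^4*exp(q) + 4*q^3*exp(2*q) + 13*q^3*exp(q) + 42*q^2*exp(2*q) + 47*q^2*exp(q) + 3*q^2 + 108*q*exp(2*q) + 58*q*exp(q) + 18*q + 36*exp(2*q) + 54*exp(q) + 18) + ((q - 2)*(q + 1)*(5*exp(q) + 1) + (q - 2)*(q + 5*exp(q)) + (q + 1)*(q + 5*exp(q)))*(q^4*exp(q) + 2*q^3*exp(2*q) + 9*q^3*exp(q) + q^3 + 18*q^2*exp(2*q) + 20*q^2*exp(q) + 9*q^2 + 36*q*exp(2*q) + 18*q*exp(q) + 18*q + 36*exp(q)))/(q^4*exp(q) + 2*q^3*exp(2*q) + 9*q^3*exp(q) + q^3 + 18*q^2*exp(2*q) + 20*q^2*exp(q) + 9*q^2 + 36*q*exp(2*q) + 18*q*exp(q) + 18*q + 36*exp(q))^2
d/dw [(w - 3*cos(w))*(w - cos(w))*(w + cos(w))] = 3*w^2*sin(w) + 3*w^2 + w*sin(2*w) - 6*w*cos(w) - 9*sin(w)*cos(w)^2 - cos(w)^2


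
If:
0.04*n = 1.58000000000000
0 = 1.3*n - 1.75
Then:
No Solution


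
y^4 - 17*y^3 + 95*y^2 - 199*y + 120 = (y - 8)*(y - 5)*(y - 3)*(y - 1)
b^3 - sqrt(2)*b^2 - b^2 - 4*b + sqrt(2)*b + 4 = (b - 1)*(b - 2*sqrt(2))*(b + sqrt(2))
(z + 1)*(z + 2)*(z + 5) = z^3 + 8*z^2 + 17*z + 10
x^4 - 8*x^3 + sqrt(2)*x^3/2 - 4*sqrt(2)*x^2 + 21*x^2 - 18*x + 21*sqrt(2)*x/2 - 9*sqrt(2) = (x - 3)^2*(x - 2)*(x + sqrt(2)/2)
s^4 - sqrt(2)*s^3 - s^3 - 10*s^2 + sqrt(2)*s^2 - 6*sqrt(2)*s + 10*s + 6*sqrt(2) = (s - 1)*(s - 3*sqrt(2))*(s + sqrt(2))^2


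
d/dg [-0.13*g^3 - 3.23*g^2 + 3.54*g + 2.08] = -0.39*g^2 - 6.46*g + 3.54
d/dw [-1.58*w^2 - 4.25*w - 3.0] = -3.16*w - 4.25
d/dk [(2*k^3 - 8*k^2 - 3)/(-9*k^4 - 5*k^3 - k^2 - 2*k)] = (18*k^6 - 144*k^5 - 42*k^4 - 116*k^3 - 29*k^2 - 6*k - 6)/(k^2*(81*k^6 + 90*k^5 + 43*k^4 + 46*k^3 + 21*k^2 + 4*k + 4))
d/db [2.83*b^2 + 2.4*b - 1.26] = 5.66*b + 2.4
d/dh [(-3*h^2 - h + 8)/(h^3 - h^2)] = (3*h^3 + 2*h^2 - 25*h + 16)/(h^3*(h^2 - 2*h + 1))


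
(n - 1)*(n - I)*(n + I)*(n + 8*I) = n^4 - n^3 + 8*I*n^3 + n^2 - 8*I*n^2 - n + 8*I*n - 8*I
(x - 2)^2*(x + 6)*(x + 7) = x^4 + 9*x^3 - 6*x^2 - 116*x + 168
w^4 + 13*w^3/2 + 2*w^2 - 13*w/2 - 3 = (w - 1)*(w + 1/2)*(w + 1)*(w + 6)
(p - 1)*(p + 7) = p^2 + 6*p - 7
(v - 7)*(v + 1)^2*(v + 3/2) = v^4 - 7*v^3/2 - 41*v^2/2 - 53*v/2 - 21/2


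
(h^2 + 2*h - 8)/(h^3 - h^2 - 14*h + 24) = 1/(h - 3)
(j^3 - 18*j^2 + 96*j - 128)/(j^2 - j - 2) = (j^2 - 16*j + 64)/(j + 1)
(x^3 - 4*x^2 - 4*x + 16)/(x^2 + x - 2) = (x^2 - 6*x + 8)/(x - 1)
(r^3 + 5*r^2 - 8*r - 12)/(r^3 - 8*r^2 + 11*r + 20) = (r^2 + 4*r - 12)/(r^2 - 9*r + 20)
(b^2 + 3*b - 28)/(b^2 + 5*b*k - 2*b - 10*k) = (b^2 + 3*b - 28)/(b^2 + 5*b*k - 2*b - 10*k)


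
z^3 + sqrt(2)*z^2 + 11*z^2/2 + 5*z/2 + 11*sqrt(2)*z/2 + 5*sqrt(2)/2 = (z + 1/2)*(z + 5)*(z + sqrt(2))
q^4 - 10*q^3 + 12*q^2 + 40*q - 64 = (q - 8)*(q - 2)^2*(q + 2)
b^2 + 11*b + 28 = (b + 4)*(b + 7)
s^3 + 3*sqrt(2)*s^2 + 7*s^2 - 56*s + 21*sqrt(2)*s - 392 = (s + 7)*(s - 4*sqrt(2))*(s + 7*sqrt(2))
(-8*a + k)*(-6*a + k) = 48*a^2 - 14*a*k + k^2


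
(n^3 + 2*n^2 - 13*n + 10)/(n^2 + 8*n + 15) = (n^2 - 3*n + 2)/(n + 3)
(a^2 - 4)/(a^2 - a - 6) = (a - 2)/(a - 3)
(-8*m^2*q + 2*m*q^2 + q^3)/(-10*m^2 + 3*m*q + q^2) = q*(4*m + q)/(5*m + q)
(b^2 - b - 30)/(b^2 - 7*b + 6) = (b + 5)/(b - 1)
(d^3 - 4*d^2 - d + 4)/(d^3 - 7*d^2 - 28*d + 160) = (d^2 - 1)/(d^2 - 3*d - 40)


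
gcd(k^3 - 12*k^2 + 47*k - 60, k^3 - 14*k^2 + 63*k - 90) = k^2 - 8*k + 15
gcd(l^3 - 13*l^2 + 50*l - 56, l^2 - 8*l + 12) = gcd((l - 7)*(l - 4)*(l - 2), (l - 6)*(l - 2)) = l - 2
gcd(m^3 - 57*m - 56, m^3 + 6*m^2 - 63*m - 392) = m^2 - m - 56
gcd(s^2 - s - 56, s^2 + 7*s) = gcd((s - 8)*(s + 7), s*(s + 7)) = s + 7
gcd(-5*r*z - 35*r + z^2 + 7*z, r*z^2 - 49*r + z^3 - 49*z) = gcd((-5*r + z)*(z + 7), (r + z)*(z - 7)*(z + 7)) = z + 7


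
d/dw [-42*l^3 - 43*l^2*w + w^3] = -43*l^2 + 3*w^2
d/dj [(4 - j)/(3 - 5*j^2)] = (5*j^2 - 10*j*(j - 4) - 3)/(5*j^2 - 3)^2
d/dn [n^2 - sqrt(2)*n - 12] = 2*n - sqrt(2)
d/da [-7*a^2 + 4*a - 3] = 4 - 14*a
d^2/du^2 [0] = 0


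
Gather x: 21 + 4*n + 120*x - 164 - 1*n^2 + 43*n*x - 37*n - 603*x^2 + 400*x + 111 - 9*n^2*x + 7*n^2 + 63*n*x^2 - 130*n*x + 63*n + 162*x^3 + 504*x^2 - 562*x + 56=6*n^2 + 30*n + 162*x^3 + x^2*(63*n - 99) + x*(-9*n^2 - 87*n - 42) + 24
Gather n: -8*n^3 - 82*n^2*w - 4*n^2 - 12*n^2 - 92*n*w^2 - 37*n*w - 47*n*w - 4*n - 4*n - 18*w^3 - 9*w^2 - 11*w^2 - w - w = -8*n^3 + n^2*(-82*w - 16) + n*(-92*w^2 - 84*w - 8) - 18*w^3 - 20*w^2 - 2*w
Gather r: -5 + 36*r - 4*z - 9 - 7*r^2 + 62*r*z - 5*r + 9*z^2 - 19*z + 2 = -7*r^2 + r*(62*z + 31) + 9*z^2 - 23*z - 12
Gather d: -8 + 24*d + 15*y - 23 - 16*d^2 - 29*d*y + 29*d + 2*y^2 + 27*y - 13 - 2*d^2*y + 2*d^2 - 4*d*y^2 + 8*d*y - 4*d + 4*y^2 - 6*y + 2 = d^2*(-2*y - 14) + d*(-4*y^2 - 21*y + 49) + 6*y^2 + 36*y - 42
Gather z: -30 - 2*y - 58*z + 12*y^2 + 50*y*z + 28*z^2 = 12*y^2 - 2*y + 28*z^2 + z*(50*y - 58) - 30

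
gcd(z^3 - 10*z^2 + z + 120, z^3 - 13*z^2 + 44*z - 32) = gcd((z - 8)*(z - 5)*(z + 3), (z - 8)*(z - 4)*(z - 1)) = z - 8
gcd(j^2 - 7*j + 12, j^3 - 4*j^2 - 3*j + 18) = j - 3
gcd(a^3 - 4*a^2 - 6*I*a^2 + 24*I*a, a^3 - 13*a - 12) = a - 4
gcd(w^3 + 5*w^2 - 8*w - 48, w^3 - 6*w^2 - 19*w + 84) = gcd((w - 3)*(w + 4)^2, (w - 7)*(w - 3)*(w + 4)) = w^2 + w - 12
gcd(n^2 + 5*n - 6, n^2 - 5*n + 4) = n - 1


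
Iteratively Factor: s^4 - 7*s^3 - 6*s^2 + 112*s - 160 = (s - 2)*(s^3 - 5*s^2 - 16*s + 80) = (s - 4)*(s - 2)*(s^2 - s - 20) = (s - 5)*(s - 4)*(s - 2)*(s + 4)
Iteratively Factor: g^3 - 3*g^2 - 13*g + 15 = (g - 1)*(g^2 - 2*g - 15) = (g - 5)*(g - 1)*(g + 3)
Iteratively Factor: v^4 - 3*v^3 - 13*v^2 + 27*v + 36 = (v + 3)*(v^3 - 6*v^2 + 5*v + 12) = (v + 1)*(v + 3)*(v^2 - 7*v + 12) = (v - 3)*(v + 1)*(v + 3)*(v - 4)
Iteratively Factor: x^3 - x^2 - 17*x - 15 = (x - 5)*(x^2 + 4*x + 3) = (x - 5)*(x + 1)*(x + 3)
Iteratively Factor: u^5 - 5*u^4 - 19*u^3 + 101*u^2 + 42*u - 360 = (u + 2)*(u^4 - 7*u^3 - 5*u^2 + 111*u - 180) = (u - 3)*(u + 2)*(u^3 - 4*u^2 - 17*u + 60) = (u - 5)*(u - 3)*(u + 2)*(u^2 + u - 12) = (u - 5)*(u - 3)*(u + 2)*(u + 4)*(u - 3)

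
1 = 1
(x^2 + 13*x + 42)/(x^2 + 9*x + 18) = (x + 7)/(x + 3)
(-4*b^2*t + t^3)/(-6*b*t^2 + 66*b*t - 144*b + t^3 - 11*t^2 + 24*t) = t*(4*b^2 - t^2)/(6*b*t^2 - 66*b*t + 144*b - t^3 + 11*t^2 - 24*t)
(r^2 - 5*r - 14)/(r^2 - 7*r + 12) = (r^2 - 5*r - 14)/(r^2 - 7*r + 12)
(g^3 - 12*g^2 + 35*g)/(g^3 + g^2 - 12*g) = (g^2 - 12*g + 35)/(g^2 + g - 12)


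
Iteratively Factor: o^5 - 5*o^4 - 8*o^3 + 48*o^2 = (o)*(o^4 - 5*o^3 - 8*o^2 + 48*o) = o*(o - 4)*(o^3 - o^2 - 12*o) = o*(o - 4)*(o + 3)*(o^2 - 4*o) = o^2*(o - 4)*(o + 3)*(o - 4)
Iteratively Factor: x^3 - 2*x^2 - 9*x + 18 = (x - 2)*(x^2 - 9) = (x - 3)*(x - 2)*(x + 3)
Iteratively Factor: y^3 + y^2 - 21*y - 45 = (y + 3)*(y^2 - 2*y - 15) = (y + 3)^2*(y - 5)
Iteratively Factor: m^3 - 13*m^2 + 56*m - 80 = (m - 4)*(m^2 - 9*m + 20) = (m - 5)*(m - 4)*(m - 4)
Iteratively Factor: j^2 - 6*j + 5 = (j - 5)*(j - 1)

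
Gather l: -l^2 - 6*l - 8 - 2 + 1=-l^2 - 6*l - 9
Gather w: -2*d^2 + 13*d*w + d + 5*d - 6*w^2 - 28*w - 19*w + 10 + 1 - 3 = -2*d^2 + 6*d - 6*w^2 + w*(13*d - 47) + 8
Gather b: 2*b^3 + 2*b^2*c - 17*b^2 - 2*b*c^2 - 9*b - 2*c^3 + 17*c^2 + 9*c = 2*b^3 + b^2*(2*c - 17) + b*(-2*c^2 - 9) - 2*c^3 + 17*c^2 + 9*c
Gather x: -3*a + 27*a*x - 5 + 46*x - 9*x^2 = -3*a - 9*x^2 + x*(27*a + 46) - 5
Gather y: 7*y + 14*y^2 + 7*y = 14*y^2 + 14*y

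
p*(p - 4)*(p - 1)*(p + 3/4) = p^4 - 17*p^3/4 + p^2/4 + 3*p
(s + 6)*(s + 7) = s^2 + 13*s + 42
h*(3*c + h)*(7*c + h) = 21*c^2*h + 10*c*h^2 + h^3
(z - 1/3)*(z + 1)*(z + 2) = z^3 + 8*z^2/3 + z - 2/3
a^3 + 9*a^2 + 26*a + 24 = (a + 2)*(a + 3)*(a + 4)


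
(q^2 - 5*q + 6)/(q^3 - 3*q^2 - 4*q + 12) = 1/(q + 2)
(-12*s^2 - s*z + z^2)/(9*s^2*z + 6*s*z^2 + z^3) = (-4*s + z)/(z*(3*s + z))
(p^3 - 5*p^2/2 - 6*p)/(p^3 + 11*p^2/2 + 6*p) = (p - 4)/(p + 4)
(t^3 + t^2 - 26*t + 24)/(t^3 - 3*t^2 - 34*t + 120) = (t - 1)/(t - 5)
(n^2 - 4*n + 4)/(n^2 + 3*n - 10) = (n - 2)/(n + 5)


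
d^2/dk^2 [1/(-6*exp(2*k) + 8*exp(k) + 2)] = 2*(2*(3*exp(k) - 2)^2*exp(k) + (3*exp(k) - 1)*(-3*exp(2*k) + 4*exp(k) + 1))*exp(k)/(-3*exp(2*k) + 4*exp(k) + 1)^3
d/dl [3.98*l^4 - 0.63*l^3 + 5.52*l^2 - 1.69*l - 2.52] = 15.92*l^3 - 1.89*l^2 + 11.04*l - 1.69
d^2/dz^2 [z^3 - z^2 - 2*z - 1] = 6*z - 2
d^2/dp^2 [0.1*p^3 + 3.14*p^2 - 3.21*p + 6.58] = 0.6*p + 6.28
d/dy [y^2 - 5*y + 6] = 2*y - 5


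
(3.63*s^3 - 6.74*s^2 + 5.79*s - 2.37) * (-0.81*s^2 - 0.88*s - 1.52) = -2.9403*s^5 + 2.265*s^4 - 4.2763*s^3 + 7.0693*s^2 - 6.7152*s + 3.6024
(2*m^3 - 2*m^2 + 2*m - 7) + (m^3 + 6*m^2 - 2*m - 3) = 3*m^3 + 4*m^2 - 10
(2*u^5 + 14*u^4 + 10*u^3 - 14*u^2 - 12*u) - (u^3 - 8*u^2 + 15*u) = 2*u^5 + 14*u^4 + 9*u^3 - 6*u^2 - 27*u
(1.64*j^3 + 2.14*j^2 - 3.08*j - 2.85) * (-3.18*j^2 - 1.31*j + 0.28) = -5.2152*j^5 - 8.9536*j^4 + 7.4502*j^3 + 13.697*j^2 + 2.8711*j - 0.798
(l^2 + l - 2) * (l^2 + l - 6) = l^4 + 2*l^3 - 7*l^2 - 8*l + 12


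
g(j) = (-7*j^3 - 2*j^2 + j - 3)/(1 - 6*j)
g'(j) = (-21*j^2 - 4*j + 1)/(1 - 6*j) + 6*(-7*j^3 - 2*j^2 + j - 3)/(1 - 6*j)^2 = (84*j^3 - 9*j^2 - 4*j - 17)/(36*j^2 - 12*j + 1)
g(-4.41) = 20.18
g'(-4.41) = -9.79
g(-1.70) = 2.13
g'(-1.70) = -3.58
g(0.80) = 1.86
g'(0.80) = 1.18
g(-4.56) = 21.67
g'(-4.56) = -10.13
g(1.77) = 4.81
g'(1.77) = 4.47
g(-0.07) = -2.17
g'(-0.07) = -8.33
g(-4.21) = 18.27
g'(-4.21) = -9.32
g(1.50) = 3.70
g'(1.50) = 3.75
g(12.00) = 174.30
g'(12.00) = 28.52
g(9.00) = 99.23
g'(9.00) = 21.52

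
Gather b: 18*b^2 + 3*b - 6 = 18*b^2 + 3*b - 6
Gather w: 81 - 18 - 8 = 55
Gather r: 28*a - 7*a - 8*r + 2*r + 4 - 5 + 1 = 21*a - 6*r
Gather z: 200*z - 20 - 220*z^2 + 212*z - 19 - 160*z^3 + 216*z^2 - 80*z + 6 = -160*z^3 - 4*z^2 + 332*z - 33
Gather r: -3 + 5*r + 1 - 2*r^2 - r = -2*r^2 + 4*r - 2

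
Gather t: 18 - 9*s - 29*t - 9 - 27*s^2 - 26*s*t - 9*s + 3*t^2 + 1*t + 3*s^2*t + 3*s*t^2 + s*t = -27*s^2 - 18*s + t^2*(3*s + 3) + t*(3*s^2 - 25*s - 28) + 9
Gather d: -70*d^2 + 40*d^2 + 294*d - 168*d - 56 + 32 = -30*d^2 + 126*d - 24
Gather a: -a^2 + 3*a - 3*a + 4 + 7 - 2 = 9 - a^2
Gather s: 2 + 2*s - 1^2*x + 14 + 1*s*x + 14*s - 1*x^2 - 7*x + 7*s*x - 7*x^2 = s*(8*x + 16) - 8*x^2 - 8*x + 16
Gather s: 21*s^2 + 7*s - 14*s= 21*s^2 - 7*s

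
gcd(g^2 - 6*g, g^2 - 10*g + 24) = g - 6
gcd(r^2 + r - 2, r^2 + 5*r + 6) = r + 2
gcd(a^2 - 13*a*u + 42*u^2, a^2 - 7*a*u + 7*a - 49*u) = -a + 7*u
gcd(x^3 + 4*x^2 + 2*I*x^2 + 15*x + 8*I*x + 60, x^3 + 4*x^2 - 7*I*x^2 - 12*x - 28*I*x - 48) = x^2 + x*(4 - 3*I) - 12*I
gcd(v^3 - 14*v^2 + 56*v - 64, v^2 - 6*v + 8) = v^2 - 6*v + 8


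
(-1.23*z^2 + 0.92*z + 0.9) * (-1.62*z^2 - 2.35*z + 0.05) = 1.9926*z^4 + 1.4001*z^3 - 3.6815*z^2 - 2.069*z + 0.045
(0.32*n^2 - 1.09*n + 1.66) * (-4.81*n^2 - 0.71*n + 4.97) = -1.5392*n^4 + 5.0157*n^3 - 5.6203*n^2 - 6.5959*n + 8.2502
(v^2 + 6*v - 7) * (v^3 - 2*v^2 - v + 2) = v^5 + 4*v^4 - 20*v^3 + 10*v^2 + 19*v - 14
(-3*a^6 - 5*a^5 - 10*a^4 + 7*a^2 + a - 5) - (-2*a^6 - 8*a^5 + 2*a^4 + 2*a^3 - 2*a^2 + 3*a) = -a^6 + 3*a^5 - 12*a^4 - 2*a^3 + 9*a^2 - 2*a - 5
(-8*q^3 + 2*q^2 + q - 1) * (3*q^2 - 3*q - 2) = -24*q^5 + 30*q^4 + 13*q^3 - 10*q^2 + q + 2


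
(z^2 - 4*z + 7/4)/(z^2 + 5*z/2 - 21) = (z - 1/2)/(z + 6)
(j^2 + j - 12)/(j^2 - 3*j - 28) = (j - 3)/(j - 7)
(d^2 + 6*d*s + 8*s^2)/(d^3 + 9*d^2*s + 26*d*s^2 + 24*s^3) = 1/(d + 3*s)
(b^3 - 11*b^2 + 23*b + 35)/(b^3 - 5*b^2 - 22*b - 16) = (b^2 - 12*b + 35)/(b^2 - 6*b - 16)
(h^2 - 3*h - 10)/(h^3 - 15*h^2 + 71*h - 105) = (h + 2)/(h^2 - 10*h + 21)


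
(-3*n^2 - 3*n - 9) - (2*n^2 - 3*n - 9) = -5*n^2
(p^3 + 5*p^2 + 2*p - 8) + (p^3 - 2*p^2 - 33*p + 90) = 2*p^3 + 3*p^2 - 31*p + 82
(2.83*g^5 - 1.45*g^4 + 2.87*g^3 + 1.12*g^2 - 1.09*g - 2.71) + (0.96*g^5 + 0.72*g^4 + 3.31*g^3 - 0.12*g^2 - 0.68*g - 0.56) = 3.79*g^5 - 0.73*g^4 + 6.18*g^3 + 1.0*g^2 - 1.77*g - 3.27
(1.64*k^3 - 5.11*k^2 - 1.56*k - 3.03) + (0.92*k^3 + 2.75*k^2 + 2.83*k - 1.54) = 2.56*k^3 - 2.36*k^2 + 1.27*k - 4.57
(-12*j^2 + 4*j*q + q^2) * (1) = -12*j^2 + 4*j*q + q^2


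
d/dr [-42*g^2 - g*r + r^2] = -g + 2*r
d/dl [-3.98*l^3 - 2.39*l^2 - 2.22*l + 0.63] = -11.94*l^2 - 4.78*l - 2.22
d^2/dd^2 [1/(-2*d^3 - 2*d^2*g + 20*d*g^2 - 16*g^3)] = ((3*d + g)*(d^3 + d^2*g - 10*d*g^2 + 8*g^3) - (3*d^2 + 2*d*g - 10*g^2)^2)/(d^3 + d^2*g - 10*d*g^2 + 8*g^3)^3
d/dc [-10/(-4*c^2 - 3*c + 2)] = 10*(-8*c - 3)/(4*c^2 + 3*c - 2)^2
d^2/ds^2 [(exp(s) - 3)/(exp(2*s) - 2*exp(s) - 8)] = (exp(4*s) - 10*exp(3*s) + 66*exp(2*s) - 124*exp(s) + 112)*exp(s)/(exp(6*s) - 6*exp(5*s) - 12*exp(4*s) + 88*exp(3*s) + 96*exp(2*s) - 384*exp(s) - 512)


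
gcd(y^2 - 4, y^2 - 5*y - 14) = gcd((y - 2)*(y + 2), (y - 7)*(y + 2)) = y + 2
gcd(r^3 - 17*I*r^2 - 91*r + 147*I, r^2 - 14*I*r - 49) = r^2 - 14*I*r - 49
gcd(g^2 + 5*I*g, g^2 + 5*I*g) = g^2 + 5*I*g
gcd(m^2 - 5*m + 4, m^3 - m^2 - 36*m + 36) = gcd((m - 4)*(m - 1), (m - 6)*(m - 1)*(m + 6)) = m - 1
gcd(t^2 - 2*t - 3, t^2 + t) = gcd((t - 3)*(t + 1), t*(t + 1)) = t + 1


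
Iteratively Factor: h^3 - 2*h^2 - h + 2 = (h - 2)*(h^2 - 1) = (h - 2)*(h - 1)*(h + 1)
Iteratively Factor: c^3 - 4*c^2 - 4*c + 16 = (c - 2)*(c^2 - 2*c - 8) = (c - 4)*(c - 2)*(c + 2)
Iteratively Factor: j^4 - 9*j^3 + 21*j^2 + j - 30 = (j + 1)*(j^3 - 10*j^2 + 31*j - 30) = (j - 3)*(j + 1)*(j^2 - 7*j + 10) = (j - 3)*(j - 2)*(j + 1)*(j - 5)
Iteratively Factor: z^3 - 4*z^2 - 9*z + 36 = (z + 3)*(z^2 - 7*z + 12) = (z - 3)*(z + 3)*(z - 4)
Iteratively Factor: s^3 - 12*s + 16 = (s - 2)*(s^2 + 2*s - 8) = (s - 2)^2*(s + 4)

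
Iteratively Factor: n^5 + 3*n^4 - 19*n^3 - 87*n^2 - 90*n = (n + 2)*(n^4 + n^3 - 21*n^2 - 45*n) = (n + 2)*(n + 3)*(n^3 - 2*n^2 - 15*n) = (n - 5)*(n + 2)*(n + 3)*(n^2 + 3*n) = n*(n - 5)*(n + 2)*(n + 3)*(n + 3)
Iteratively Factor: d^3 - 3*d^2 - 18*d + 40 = (d + 4)*(d^2 - 7*d + 10) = (d - 5)*(d + 4)*(d - 2)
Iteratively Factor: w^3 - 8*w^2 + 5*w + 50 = (w - 5)*(w^2 - 3*w - 10) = (w - 5)^2*(w + 2)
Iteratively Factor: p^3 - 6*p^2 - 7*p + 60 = (p + 3)*(p^2 - 9*p + 20) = (p - 4)*(p + 3)*(p - 5)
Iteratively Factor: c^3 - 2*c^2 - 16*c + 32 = (c + 4)*(c^2 - 6*c + 8) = (c - 2)*(c + 4)*(c - 4)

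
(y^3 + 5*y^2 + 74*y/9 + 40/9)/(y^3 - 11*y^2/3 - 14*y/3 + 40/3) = (9*y^2 + 27*y + 20)/(3*(3*y^2 - 17*y + 20))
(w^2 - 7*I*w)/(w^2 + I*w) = (w - 7*I)/(w + I)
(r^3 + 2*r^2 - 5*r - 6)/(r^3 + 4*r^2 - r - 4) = (r^2 + r - 6)/(r^2 + 3*r - 4)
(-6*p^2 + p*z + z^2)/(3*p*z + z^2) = (-2*p + z)/z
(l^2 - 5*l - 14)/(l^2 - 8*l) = (l^2 - 5*l - 14)/(l*(l - 8))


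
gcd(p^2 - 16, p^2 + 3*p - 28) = p - 4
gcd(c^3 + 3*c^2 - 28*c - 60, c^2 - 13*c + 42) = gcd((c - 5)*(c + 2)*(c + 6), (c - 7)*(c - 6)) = 1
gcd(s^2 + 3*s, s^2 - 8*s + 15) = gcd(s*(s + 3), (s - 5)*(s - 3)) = 1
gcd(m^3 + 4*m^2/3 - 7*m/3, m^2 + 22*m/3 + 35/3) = m + 7/3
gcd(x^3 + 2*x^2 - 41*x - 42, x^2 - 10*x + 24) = x - 6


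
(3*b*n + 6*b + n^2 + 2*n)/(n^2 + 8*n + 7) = (3*b*n + 6*b + n^2 + 2*n)/(n^2 + 8*n + 7)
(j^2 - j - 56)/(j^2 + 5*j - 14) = (j - 8)/(j - 2)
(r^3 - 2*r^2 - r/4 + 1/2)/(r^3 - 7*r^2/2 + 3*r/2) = (r^2 - 3*r/2 - 1)/(r*(r - 3))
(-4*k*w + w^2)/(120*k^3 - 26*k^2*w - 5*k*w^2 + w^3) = w/(-30*k^2 - k*w + w^2)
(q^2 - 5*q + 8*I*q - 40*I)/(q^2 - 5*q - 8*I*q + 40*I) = (q + 8*I)/(q - 8*I)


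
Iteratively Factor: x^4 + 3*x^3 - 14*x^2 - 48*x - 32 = (x + 1)*(x^3 + 2*x^2 - 16*x - 32) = (x - 4)*(x + 1)*(x^2 + 6*x + 8) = (x - 4)*(x + 1)*(x + 2)*(x + 4)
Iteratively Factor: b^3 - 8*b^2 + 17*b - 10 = (b - 1)*(b^2 - 7*b + 10) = (b - 5)*(b - 1)*(b - 2)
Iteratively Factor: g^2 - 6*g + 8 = (g - 4)*(g - 2)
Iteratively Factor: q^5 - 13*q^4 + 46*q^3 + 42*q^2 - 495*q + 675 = (q - 5)*(q^4 - 8*q^3 + 6*q^2 + 72*q - 135) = (q - 5)*(q - 3)*(q^3 - 5*q^2 - 9*q + 45) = (q - 5)*(q - 3)*(q + 3)*(q^2 - 8*q + 15) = (q - 5)^2*(q - 3)*(q + 3)*(q - 3)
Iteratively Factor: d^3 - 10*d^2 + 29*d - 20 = (d - 1)*(d^2 - 9*d + 20) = (d - 4)*(d - 1)*(d - 5)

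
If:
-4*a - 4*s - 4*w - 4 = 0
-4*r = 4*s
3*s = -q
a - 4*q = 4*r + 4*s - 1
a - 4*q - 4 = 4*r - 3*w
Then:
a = -97/37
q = -15/37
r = -5/37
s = 5/37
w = 55/37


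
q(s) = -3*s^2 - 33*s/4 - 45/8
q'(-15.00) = 81.75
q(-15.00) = -556.88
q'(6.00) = -44.25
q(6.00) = -163.12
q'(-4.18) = 16.83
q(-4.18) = -23.56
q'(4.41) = -34.71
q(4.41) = -100.35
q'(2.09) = -20.79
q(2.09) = -35.97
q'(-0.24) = -6.81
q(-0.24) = -3.82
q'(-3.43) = 12.33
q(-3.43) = -12.62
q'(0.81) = -13.11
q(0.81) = -14.28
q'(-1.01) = -2.19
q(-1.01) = -0.35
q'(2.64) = -24.09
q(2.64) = -48.31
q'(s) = -6*s - 33/4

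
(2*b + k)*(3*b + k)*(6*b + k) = 36*b^3 + 36*b^2*k + 11*b*k^2 + k^3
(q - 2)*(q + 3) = q^2 + q - 6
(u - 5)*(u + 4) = u^2 - u - 20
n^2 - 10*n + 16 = (n - 8)*(n - 2)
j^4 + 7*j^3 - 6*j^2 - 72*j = j*(j - 3)*(j + 4)*(j + 6)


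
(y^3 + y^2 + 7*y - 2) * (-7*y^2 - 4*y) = -7*y^5 - 11*y^4 - 53*y^3 - 14*y^2 + 8*y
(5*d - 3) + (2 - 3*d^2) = -3*d^2 + 5*d - 1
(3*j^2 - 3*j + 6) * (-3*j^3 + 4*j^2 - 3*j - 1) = -9*j^5 + 21*j^4 - 39*j^3 + 30*j^2 - 15*j - 6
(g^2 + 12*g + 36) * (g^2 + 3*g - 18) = g^4 + 15*g^3 + 54*g^2 - 108*g - 648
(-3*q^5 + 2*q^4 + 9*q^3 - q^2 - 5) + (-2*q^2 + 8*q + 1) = -3*q^5 + 2*q^4 + 9*q^3 - 3*q^2 + 8*q - 4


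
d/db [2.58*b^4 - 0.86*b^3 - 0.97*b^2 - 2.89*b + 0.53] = 10.32*b^3 - 2.58*b^2 - 1.94*b - 2.89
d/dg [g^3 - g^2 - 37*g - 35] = 3*g^2 - 2*g - 37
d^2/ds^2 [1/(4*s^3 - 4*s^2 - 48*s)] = (s*(1 - 3*s)*(-s^2 + s + 12) - (-3*s^2 + 2*s + 12)^2)/(2*s^3*(-s^2 + s + 12)^3)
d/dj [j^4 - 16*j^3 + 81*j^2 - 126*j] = 4*j^3 - 48*j^2 + 162*j - 126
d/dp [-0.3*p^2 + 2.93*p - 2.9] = 2.93 - 0.6*p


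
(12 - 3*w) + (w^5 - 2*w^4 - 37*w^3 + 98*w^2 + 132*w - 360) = w^5 - 2*w^4 - 37*w^3 + 98*w^2 + 129*w - 348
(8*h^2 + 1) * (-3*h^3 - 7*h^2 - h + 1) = -24*h^5 - 56*h^4 - 11*h^3 + h^2 - h + 1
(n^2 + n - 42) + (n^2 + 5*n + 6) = 2*n^2 + 6*n - 36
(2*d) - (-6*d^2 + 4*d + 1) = 6*d^2 - 2*d - 1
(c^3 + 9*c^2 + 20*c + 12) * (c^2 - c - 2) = c^5 + 8*c^4 + 9*c^3 - 26*c^2 - 52*c - 24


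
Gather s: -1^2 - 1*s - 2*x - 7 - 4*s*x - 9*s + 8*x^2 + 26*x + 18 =s*(-4*x - 10) + 8*x^2 + 24*x + 10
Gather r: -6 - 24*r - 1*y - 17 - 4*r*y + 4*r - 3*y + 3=r*(-4*y - 20) - 4*y - 20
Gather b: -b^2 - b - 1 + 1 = -b^2 - b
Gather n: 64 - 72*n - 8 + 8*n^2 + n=8*n^2 - 71*n + 56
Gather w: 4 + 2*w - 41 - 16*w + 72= 35 - 14*w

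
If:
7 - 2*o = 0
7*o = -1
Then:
No Solution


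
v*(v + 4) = v^2 + 4*v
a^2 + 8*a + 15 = (a + 3)*(a + 5)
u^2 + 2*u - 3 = (u - 1)*(u + 3)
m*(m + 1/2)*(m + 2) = m^3 + 5*m^2/2 + m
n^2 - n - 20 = (n - 5)*(n + 4)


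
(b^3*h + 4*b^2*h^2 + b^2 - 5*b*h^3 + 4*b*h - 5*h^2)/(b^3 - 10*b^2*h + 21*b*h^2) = (b^3*h + 4*b^2*h^2 + b^2 - 5*b*h^3 + 4*b*h - 5*h^2)/(b*(b^2 - 10*b*h + 21*h^2))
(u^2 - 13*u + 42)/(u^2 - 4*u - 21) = (u - 6)/(u + 3)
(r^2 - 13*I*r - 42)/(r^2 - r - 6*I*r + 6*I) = (r - 7*I)/(r - 1)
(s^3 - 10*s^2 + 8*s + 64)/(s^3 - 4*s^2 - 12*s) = (s^2 - 12*s + 32)/(s*(s - 6))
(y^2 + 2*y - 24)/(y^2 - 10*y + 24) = (y + 6)/(y - 6)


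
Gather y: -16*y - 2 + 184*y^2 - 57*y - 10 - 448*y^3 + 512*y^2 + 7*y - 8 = -448*y^3 + 696*y^2 - 66*y - 20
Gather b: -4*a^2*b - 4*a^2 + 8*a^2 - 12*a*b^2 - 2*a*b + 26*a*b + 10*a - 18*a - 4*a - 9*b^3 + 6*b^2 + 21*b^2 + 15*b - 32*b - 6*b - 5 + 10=4*a^2 - 12*a - 9*b^3 + b^2*(27 - 12*a) + b*(-4*a^2 + 24*a - 23) + 5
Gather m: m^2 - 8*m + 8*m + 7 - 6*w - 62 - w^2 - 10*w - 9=m^2 - w^2 - 16*w - 64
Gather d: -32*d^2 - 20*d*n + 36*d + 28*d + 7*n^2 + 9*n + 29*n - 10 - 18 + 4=-32*d^2 + d*(64 - 20*n) + 7*n^2 + 38*n - 24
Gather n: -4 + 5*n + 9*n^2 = 9*n^2 + 5*n - 4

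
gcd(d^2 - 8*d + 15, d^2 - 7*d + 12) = d - 3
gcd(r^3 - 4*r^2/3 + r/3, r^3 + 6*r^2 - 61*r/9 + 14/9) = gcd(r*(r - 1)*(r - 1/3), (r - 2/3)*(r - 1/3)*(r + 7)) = r - 1/3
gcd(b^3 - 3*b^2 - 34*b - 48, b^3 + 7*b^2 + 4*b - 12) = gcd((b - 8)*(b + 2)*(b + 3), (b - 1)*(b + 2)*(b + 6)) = b + 2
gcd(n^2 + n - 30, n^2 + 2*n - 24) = n + 6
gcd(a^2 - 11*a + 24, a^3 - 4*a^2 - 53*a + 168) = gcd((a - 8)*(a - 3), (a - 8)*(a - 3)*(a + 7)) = a^2 - 11*a + 24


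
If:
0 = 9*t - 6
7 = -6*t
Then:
No Solution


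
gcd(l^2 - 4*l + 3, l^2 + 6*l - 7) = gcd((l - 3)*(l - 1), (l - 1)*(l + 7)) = l - 1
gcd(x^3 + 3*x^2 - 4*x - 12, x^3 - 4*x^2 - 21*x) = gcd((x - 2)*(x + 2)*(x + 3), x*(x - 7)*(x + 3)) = x + 3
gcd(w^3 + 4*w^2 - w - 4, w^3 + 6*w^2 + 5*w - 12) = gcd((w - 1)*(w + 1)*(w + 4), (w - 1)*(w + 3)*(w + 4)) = w^2 + 3*w - 4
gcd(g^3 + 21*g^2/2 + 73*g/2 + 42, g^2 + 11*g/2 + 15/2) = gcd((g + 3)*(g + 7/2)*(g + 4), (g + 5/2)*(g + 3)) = g + 3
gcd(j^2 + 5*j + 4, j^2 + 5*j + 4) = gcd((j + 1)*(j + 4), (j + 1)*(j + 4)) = j^2 + 5*j + 4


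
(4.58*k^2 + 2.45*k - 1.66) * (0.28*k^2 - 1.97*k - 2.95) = 1.2824*k^4 - 8.3366*k^3 - 18.8023*k^2 - 3.9573*k + 4.897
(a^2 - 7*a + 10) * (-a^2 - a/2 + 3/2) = -a^4 + 13*a^3/2 - 5*a^2 - 31*a/2 + 15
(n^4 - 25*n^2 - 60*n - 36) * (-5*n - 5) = -5*n^5 - 5*n^4 + 125*n^3 + 425*n^2 + 480*n + 180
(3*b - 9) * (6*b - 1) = 18*b^2 - 57*b + 9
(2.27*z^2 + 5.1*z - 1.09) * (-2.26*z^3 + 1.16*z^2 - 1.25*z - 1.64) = -5.1302*z^5 - 8.8928*z^4 + 5.5419*z^3 - 11.3622*z^2 - 7.0015*z + 1.7876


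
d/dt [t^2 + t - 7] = 2*t + 1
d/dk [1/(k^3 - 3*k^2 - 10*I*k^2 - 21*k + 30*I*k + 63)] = (-3*k^2 + 6*k + 20*I*k + 21 - 30*I)/(k^3 - 3*k^2 - 10*I*k^2 - 21*k + 30*I*k + 63)^2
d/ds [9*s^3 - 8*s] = 27*s^2 - 8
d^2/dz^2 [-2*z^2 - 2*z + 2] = -4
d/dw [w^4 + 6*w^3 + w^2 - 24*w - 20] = 4*w^3 + 18*w^2 + 2*w - 24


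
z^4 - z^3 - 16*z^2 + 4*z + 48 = (z - 4)*(z - 2)*(z + 2)*(z + 3)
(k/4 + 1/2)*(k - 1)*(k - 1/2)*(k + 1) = k^4/4 + 3*k^3/8 - k^2/2 - 3*k/8 + 1/4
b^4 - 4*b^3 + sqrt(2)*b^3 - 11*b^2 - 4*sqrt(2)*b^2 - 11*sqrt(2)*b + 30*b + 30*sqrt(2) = (b - 5)*(b - 2)*(b + 3)*(b + sqrt(2))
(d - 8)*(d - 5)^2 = d^3 - 18*d^2 + 105*d - 200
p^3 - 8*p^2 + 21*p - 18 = (p - 3)^2*(p - 2)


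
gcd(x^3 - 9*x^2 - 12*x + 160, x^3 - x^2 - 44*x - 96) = x^2 - 4*x - 32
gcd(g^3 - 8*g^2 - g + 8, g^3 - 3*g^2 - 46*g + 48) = g^2 - 9*g + 8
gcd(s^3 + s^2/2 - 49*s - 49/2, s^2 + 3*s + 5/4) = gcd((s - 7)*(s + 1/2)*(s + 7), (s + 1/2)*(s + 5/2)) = s + 1/2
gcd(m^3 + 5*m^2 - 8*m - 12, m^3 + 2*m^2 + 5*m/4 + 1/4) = m + 1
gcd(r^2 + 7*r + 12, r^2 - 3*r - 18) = r + 3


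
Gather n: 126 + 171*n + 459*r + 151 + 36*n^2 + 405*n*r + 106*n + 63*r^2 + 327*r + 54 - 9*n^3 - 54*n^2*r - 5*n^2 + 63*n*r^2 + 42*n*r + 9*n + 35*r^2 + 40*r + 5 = -9*n^3 + n^2*(31 - 54*r) + n*(63*r^2 + 447*r + 286) + 98*r^2 + 826*r + 336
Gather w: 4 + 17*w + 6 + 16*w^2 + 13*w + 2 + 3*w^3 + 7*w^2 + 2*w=3*w^3 + 23*w^2 + 32*w + 12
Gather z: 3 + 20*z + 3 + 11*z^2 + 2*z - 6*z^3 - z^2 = -6*z^3 + 10*z^2 + 22*z + 6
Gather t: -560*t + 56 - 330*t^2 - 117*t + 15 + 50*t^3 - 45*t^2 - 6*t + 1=50*t^3 - 375*t^2 - 683*t + 72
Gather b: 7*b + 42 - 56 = 7*b - 14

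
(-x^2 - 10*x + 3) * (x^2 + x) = -x^4 - 11*x^3 - 7*x^2 + 3*x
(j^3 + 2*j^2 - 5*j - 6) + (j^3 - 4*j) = 2*j^3 + 2*j^2 - 9*j - 6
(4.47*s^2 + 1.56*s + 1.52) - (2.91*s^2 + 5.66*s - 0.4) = 1.56*s^2 - 4.1*s + 1.92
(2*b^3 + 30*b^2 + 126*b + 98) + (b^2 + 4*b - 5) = 2*b^3 + 31*b^2 + 130*b + 93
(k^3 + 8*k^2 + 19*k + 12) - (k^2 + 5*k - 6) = k^3 + 7*k^2 + 14*k + 18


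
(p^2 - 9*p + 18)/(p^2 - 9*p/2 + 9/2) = 2*(p - 6)/(2*p - 3)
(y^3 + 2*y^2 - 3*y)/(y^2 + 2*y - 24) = y*(y^2 + 2*y - 3)/(y^2 + 2*y - 24)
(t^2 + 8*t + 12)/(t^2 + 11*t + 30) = (t + 2)/(t + 5)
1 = 1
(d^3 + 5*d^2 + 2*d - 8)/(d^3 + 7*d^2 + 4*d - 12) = (d + 4)/(d + 6)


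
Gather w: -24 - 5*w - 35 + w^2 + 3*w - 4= w^2 - 2*w - 63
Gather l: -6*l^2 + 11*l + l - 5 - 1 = -6*l^2 + 12*l - 6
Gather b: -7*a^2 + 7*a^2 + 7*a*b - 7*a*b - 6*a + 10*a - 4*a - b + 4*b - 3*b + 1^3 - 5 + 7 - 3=0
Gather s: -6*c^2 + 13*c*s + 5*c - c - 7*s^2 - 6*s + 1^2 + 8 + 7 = -6*c^2 + 4*c - 7*s^2 + s*(13*c - 6) + 16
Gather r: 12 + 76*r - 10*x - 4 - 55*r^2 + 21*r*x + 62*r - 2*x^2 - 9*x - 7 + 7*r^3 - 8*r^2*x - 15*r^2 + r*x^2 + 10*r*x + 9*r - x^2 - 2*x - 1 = 7*r^3 + r^2*(-8*x - 70) + r*(x^2 + 31*x + 147) - 3*x^2 - 21*x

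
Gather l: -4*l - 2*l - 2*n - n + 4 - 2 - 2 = -6*l - 3*n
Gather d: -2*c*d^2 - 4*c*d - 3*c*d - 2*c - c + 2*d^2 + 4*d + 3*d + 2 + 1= -3*c + d^2*(2 - 2*c) + d*(7 - 7*c) + 3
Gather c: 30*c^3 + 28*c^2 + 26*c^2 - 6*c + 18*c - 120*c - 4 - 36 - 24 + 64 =30*c^3 + 54*c^2 - 108*c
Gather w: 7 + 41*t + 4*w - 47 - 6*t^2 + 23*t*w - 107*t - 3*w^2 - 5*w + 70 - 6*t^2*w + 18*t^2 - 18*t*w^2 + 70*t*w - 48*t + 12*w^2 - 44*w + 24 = 12*t^2 - 114*t + w^2*(9 - 18*t) + w*(-6*t^2 + 93*t - 45) + 54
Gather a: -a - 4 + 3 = -a - 1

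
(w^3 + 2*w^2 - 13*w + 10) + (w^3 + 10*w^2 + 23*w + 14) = 2*w^3 + 12*w^2 + 10*w + 24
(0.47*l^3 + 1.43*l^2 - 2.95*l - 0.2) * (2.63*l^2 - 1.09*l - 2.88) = 1.2361*l^5 + 3.2486*l^4 - 10.6708*l^3 - 1.4289*l^2 + 8.714*l + 0.576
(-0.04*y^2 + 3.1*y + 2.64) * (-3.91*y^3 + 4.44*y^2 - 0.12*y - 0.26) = 0.1564*y^5 - 12.2986*y^4 + 3.4464*y^3 + 11.36*y^2 - 1.1228*y - 0.6864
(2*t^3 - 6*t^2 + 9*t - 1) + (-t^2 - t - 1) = 2*t^3 - 7*t^2 + 8*t - 2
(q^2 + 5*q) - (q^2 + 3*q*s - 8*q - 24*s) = -3*q*s + 13*q + 24*s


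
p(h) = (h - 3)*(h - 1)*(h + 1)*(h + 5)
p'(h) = (h - 3)*(h - 1)*(h + 1) + (h - 3)*(h - 1)*(h + 5) + (h - 3)*(h + 1)*(h + 5) + (h - 1)*(h + 1)*(h + 5)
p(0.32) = 12.80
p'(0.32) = -11.49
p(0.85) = 3.49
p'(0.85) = -22.41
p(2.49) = -19.86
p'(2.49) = 17.27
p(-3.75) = -110.21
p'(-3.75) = -8.56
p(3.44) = 40.23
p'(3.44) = 121.75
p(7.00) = 2304.00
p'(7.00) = 1440.00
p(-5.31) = 70.06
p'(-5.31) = -261.79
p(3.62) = 64.69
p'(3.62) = 150.54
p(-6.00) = 315.00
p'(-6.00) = -458.00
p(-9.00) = 3840.00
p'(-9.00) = -2144.00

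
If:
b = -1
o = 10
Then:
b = -1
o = 10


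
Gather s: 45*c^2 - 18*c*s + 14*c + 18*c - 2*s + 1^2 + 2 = 45*c^2 + 32*c + s*(-18*c - 2) + 3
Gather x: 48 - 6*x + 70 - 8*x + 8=126 - 14*x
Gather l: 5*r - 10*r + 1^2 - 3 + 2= -5*r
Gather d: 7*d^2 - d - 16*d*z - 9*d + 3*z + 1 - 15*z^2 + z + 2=7*d^2 + d*(-16*z - 10) - 15*z^2 + 4*z + 3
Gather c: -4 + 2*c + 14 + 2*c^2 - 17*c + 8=2*c^2 - 15*c + 18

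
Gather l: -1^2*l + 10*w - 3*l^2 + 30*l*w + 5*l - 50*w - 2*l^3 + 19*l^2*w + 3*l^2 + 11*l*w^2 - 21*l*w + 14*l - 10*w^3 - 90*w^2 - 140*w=-2*l^3 + 19*l^2*w + l*(11*w^2 + 9*w + 18) - 10*w^3 - 90*w^2 - 180*w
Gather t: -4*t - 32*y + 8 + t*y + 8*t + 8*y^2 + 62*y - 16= t*(y + 4) + 8*y^2 + 30*y - 8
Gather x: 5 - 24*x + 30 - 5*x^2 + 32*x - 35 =-5*x^2 + 8*x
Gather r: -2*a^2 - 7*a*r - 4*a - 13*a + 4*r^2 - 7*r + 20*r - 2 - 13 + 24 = -2*a^2 - 17*a + 4*r^2 + r*(13 - 7*a) + 9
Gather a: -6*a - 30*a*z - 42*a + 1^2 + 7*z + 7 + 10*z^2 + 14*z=a*(-30*z - 48) + 10*z^2 + 21*z + 8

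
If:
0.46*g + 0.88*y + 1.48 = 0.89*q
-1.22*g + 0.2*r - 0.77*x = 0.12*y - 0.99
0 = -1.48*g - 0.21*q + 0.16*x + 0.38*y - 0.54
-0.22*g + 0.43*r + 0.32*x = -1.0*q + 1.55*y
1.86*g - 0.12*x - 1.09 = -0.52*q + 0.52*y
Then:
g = 0.17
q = 7.61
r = 3.08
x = 0.89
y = 5.92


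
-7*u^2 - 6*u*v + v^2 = (-7*u + v)*(u + v)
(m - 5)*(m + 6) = m^2 + m - 30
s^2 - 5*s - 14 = (s - 7)*(s + 2)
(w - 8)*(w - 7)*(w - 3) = w^3 - 18*w^2 + 101*w - 168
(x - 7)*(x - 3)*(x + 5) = x^3 - 5*x^2 - 29*x + 105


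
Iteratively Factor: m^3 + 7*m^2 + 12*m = (m)*(m^2 + 7*m + 12) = m*(m + 4)*(m + 3)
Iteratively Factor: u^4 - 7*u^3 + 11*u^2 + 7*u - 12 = (u - 1)*(u^3 - 6*u^2 + 5*u + 12) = (u - 3)*(u - 1)*(u^2 - 3*u - 4) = (u - 4)*(u - 3)*(u - 1)*(u + 1)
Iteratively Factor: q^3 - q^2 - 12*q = (q + 3)*(q^2 - 4*q) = q*(q + 3)*(q - 4)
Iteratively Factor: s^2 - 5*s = (s - 5)*(s)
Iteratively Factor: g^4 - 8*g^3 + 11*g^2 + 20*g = (g + 1)*(g^3 - 9*g^2 + 20*g) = (g - 4)*(g + 1)*(g^2 - 5*g) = (g - 5)*(g - 4)*(g + 1)*(g)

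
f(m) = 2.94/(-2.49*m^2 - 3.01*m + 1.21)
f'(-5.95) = -0.02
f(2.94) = -0.10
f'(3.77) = 0.03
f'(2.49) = 0.10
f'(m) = 2.94*(4.98*m + 3.01)/(-2.49*m^2 - 3.01*m + 1.21)^2 = (14.6412*m + 8.8494)/(2.49*m^2 + 3.01*m - 1.21)^2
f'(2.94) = 0.06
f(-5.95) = -0.04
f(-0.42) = 1.44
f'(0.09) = 12.04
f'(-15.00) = -0.00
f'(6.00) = 0.01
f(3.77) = -0.06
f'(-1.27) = -9.43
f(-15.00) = -0.01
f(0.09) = 3.20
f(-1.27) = 2.89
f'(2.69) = 0.08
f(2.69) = -0.12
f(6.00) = -0.03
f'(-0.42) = 0.65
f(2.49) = -0.14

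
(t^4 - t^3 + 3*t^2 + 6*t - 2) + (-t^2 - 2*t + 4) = t^4 - t^3 + 2*t^2 + 4*t + 2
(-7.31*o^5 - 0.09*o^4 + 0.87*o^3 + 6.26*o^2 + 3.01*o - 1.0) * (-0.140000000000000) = 1.0234*o^5 + 0.0126*o^4 - 0.1218*o^3 - 0.8764*o^2 - 0.4214*o + 0.14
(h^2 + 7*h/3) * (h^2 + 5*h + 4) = h^4 + 22*h^3/3 + 47*h^2/3 + 28*h/3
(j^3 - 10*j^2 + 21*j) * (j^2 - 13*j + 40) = j^5 - 23*j^4 + 191*j^3 - 673*j^2 + 840*j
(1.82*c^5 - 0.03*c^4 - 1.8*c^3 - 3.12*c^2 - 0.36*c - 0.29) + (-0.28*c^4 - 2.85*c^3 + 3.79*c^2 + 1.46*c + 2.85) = 1.82*c^5 - 0.31*c^4 - 4.65*c^3 + 0.67*c^2 + 1.1*c + 2.56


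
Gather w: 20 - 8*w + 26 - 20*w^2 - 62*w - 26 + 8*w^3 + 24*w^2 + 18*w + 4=8*w^3 + 4*w^2 - 52*w + 24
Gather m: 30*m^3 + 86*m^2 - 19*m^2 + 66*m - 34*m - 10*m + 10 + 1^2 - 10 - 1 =30*m^3 + 67*m^2 + 22*m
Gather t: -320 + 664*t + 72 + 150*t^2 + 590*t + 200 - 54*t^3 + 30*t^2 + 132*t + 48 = -54*t^3 + 180*t^2 + 1386*t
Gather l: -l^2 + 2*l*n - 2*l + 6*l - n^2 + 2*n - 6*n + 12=-l^2 + l*(2*n + 4) - n^2 - 4*n + 12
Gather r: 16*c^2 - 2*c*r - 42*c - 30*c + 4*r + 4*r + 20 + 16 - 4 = 16*c^2 - 72*c + r*(8 - 2*c) + 32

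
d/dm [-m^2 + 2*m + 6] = 2 - 2*m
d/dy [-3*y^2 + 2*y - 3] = 2 - 6*y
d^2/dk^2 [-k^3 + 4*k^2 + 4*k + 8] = 8 - 6*k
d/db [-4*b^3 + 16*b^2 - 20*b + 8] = -12*b^2 + 32*b - 20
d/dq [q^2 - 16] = 2*q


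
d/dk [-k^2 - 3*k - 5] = -2*k - 3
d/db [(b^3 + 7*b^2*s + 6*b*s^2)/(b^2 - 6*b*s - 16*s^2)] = (b^4 - 12*b^3*s - 96*b^2*s^2 - 224*b*s^3 - 96*s^4)/(b^4 - 12*b^3*s + 4*b^2*s^2 + 192*b*s^3 + 256*s^4)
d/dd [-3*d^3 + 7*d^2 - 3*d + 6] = -9*d^2 + 14*d - 3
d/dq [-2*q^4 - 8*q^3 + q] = -8*q^3 - 24*q^2 + 1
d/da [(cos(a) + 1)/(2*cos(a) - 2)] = sin(a)/(cos(a) - 1)^2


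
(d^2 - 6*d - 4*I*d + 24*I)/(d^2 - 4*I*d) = (d - 6)/d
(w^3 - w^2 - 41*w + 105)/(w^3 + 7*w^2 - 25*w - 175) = (w - 3)/(w + 5)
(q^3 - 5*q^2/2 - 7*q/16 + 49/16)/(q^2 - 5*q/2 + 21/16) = (4*q^2 - 3*q - 7)/(4*q - 3)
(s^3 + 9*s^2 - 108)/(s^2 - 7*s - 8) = (-s^3 - 9*s^2 + 108)/(-s^2 + 7*s + 8)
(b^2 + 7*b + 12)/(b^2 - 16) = (b + 3)/(b - 4)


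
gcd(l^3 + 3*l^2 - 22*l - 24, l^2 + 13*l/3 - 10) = l + 6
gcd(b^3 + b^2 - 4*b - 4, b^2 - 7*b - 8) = b + 1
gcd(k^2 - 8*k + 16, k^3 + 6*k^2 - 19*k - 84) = k - 4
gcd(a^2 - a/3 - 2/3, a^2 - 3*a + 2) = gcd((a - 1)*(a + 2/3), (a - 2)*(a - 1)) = a - 1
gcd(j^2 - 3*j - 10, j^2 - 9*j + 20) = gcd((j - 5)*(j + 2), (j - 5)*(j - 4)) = j - 5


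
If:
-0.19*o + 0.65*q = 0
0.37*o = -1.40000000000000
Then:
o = -3.78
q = -1.11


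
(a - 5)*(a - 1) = a^2 - 6*a + 5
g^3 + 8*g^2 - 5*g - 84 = (g - 3)*(g + 4)*(g + 7)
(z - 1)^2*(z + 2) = z^3 - 3*z + 2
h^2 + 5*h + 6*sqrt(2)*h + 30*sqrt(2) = (h + 5)*(h + 6*sqrt(2))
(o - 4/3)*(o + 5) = o^2 + 11*o/3 - 20/3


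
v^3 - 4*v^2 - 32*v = v*(v - 8)*(v + 4)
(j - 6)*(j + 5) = j^2 - j - 30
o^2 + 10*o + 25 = (o + 5)^2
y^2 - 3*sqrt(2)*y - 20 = (y - 5*sqrt(2))*(y + 2*sqrt(2))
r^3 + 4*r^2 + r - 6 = (r - 1)*(r + 2)*(r + 3)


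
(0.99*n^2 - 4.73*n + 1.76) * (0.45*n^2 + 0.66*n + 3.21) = 0.4455*n^4 - 1.4751*n^3 + 0.848099999999999*n^2 - 14.0217*n + 5.6496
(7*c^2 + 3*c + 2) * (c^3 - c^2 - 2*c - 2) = 7*c^5 - 4*c^4 - 15*c^3 - 22*c^2 - 10*c - 4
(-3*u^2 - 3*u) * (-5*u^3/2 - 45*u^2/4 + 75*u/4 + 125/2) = 15*u^5/2 + 165*u^4/4 - 45*u^3/2 - 975*u^2/4 - 375*u/2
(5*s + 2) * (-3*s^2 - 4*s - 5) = -15*s^3 - 26*s^2 - 33*s - 10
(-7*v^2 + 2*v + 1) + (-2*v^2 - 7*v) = -9*v^2 - 5*v + 1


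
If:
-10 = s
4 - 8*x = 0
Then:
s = -10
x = 1/2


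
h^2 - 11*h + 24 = (h - 8)*(h - 3)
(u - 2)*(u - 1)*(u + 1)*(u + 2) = u^4 - 5*u^2 + 4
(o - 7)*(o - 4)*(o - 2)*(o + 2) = o^4 - 11*o^3 + 24*o^2 + 44*o - 112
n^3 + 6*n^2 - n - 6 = (n - 1)*(n + 1)*(n + 6)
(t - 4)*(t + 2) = t^2 - 2*t - 8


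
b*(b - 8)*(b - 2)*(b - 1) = b^4 - 11*b^3 + 26*b^2 - 16*b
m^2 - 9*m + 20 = (m - 5)*(m - 4)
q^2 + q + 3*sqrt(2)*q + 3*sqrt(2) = (q + 1)*(q + 3*sqrt(2))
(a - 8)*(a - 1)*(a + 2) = a^3 - 7*a^2 - 10*a + 16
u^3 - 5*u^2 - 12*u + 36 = (u - 6)*(u - 2)*(u + 3)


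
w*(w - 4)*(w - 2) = w^3 - 6*w^2 + 8*w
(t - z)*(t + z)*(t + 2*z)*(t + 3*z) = t^4 + 5*t^3*z + 5*t^2*z^2 - 5*t*z^3 - 6*z^4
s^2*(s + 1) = s^3 + s^2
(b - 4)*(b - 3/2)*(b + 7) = b^3 + 3*b^2/2 - 65*b/2 + 42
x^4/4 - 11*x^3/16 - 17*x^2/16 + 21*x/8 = x*(x/4 + 1/2)*(x - 3)*(x - 7/4)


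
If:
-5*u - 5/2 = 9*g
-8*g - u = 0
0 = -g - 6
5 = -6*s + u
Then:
No Solution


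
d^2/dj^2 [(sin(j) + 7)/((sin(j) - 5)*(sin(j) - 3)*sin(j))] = (-4*sin(j)^4 - 39*sin(j)^3 + 618*sin(j)^2 - 2086*sin(j) + 1722 + 1743/sin(j) - 5040/sin(j)^2 + 3150/sin(j)^3)/((sin(j) - 5)^3*(sin(j) - 3)^3)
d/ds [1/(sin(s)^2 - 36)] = -2*sin(s)*cos(s)/(sin(s)^2 - 36)^2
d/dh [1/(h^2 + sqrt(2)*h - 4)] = (-2*h - sqrt(2))/(h^2 + sqrt(2)*h - 4)^2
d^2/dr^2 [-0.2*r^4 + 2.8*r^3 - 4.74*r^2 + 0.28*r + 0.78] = -2.4*r^2 + 16.8*r - 9.48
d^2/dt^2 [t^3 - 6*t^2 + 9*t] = 6*t - 12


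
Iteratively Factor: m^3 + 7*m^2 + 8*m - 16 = (m - 1)*(m^2 + 8*m + 16) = (m - 1)*(m + 4)*(m + 4)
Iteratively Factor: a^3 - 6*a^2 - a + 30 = (a - 3)*(a^2 - 3*a - 10) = (a - 5)*(a - 3)*(a + 2)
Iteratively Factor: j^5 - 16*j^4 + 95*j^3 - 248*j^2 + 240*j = (j - 3)*(j^4 - 13*j^3 + 56*j^2 - 80*j) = (j - 5)*(j - 3)*(j^3 - 8*j^2 + 16*j) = (j - 5)*(j - 4)*(j - 3)*(j^2 - 4*j) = (j - 5)*(j - 4)^2*(j - 3)*(j)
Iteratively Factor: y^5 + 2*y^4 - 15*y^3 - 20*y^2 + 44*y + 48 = (y - 3)*(y^4 + 5*y^3 - 20*y - 16) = (y - 3)*(y + 1)*(y^3 + 4*y^2 - 4*y - 16) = (y - 3)*(y + 1)*(y + 2)*(y^2 + 2*y - 8) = (y - 3)*(y - 2)*(y + 1)*(y + 2)*(y + 4)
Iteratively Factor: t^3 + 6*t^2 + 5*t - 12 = (t - 1)*(t^2 + 7*t + 12) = (t - 1)*(t + 3)*(t + 4)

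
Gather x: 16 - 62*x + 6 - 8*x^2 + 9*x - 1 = -8*x^2 - 53*x + 21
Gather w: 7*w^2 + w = 7*w^2 + w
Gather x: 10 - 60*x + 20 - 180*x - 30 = -240*x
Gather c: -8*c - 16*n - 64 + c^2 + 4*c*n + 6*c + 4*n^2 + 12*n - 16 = c^2 + c*(4*n - 2) + 4*n^2 - 4*n - 80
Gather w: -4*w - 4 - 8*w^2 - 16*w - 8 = -8*w^2 - 20*w - 12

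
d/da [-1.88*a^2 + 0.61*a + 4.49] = 0.61 - 3.76*a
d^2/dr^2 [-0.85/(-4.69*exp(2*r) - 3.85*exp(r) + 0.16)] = (0.85*(9.38*exp(r) + 3.85)*(18.76*exp(r) + 7.7)*exp(r) - (15.946*exp(r) + 3.2725)*(4.69*exp(2*r) + 3.85*exp(r) - 0.16))*exp(r)/(4.69*exp(2*r) + 3.85*exp(r) - 0.16)^3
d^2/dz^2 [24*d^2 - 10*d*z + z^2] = 2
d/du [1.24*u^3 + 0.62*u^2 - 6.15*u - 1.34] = 3.72*u^2 + 1.24*u - 6.15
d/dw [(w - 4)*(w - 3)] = 2*w - 7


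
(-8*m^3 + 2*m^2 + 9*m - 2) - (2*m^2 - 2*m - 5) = -8*m^3 + 11*m + 3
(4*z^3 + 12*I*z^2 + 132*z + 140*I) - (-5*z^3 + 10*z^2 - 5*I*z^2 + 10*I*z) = 9*z^3 - 10*z^2 + 17*I*z^2 + 132*z - 10*I*z + 140*I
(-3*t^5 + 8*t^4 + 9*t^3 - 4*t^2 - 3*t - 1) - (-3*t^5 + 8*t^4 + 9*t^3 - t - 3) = -4*t^2 - 2*t + 2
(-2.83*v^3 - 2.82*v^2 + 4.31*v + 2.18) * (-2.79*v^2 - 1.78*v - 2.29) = 7.8957*v^5 + 12.9052*v^4 - 0.524599999999999*v^3 - 7.2962*v^2 - 13.7503*v - 4.9922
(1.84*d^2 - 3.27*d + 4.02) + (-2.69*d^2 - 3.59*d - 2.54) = -0.85*d^2 - 6.86*d + 1.48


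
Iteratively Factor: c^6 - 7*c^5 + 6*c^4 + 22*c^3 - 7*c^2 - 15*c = (c + 1)*(c^5 - 8*c^4 + 14*c^3 + 8*c^2 - 15*c) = (c - 3)*(c + 1)*(c^4 - 5*c^3 - c^2 + 5*c) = (c - 5)*(c - 3)*(c + 1)*(c^3 - c) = (c - 5)*(c - 3)*(c + 1)^2*(c^2 - c) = (c - 5)*(c - 3)*(c - 1)*(c + 1)^2*(c)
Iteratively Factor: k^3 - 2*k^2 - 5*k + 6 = (k - 1)*(k^2 - k - 6) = (k - 3)*(k - 1)*(k + 2)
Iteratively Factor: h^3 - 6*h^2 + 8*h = (h)*(h^2 - 6*h + 8) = h*(h - 4)*(h - 2)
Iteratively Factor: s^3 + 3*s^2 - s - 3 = (s + 3)*(s^2 - 1) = (s - 1)*(s + 3)*(s + 1)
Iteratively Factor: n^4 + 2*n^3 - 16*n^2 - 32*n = (n + 2)*(n^3 - 16*n) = (n - 4)*(n + 2)*(n^2 + 4*n) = n*(n - 4)*(n + 2)*(n + 4)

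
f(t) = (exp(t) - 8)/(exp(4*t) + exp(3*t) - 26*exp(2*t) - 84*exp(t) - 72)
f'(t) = (exp(t) - 8)*(-4*exp(4*t) - 3*exp(3*t) + 52*exp(2*t) + 84*exp(t))/(exp(4*t) + exp(3*t) - 26*exp(2*t) - 84*exp(t) - 72)^2 + exp(t)/(exp(4*t) + exp(3*t) - 26*exp(2*t) - 84*exp(t) - 72)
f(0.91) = 0.01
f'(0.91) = -0.02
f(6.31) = 0.00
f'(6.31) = -0.00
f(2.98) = 0.00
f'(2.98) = -0.00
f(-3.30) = 0.11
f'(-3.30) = -0.00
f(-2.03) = 0.09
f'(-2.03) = -0.02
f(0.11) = 0.04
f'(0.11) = -0.03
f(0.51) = 0.02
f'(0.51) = -0.03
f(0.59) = 0.02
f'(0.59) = -0.03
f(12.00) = 0.00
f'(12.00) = 0.00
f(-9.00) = 0.11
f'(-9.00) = 0.00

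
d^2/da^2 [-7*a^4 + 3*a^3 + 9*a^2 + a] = -84*a^2 + 18*a + 18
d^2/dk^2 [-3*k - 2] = 0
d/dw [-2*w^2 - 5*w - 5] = -4*w - 5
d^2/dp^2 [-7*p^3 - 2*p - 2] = -42*p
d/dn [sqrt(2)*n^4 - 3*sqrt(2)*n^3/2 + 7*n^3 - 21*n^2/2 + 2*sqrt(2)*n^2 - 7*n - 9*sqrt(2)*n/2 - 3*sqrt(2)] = 4*sqrt(2)*n^3 - 9*sqrt(2)*n^2/2 + 21*n^2 - 21*n + 4*sqrt(2)*n - 7 - 9*sqrt(2)/2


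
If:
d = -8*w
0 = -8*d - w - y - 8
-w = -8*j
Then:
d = -8*y/63 - 64/63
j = y/504 + 1/63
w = y/63 + 8/63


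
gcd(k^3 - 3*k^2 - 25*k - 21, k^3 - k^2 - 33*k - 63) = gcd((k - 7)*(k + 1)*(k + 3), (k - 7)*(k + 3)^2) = k^2 - 4*k - 21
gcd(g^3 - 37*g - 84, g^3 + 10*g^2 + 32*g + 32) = g + 4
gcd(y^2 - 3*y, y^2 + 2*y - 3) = 1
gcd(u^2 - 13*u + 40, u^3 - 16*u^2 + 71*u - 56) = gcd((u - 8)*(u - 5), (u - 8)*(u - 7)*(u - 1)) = u - 8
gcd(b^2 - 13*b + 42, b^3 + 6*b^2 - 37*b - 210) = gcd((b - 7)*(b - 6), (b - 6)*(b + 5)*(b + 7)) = b - 6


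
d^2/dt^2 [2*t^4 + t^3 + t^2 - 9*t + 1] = 24*t^2 + 6*t + 2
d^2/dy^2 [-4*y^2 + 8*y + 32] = -8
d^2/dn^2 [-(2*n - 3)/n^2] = 2*(9 - 2*n)/n^4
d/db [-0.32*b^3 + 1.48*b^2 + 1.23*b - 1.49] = -0.96*b^2 + 2.96*b + 1.23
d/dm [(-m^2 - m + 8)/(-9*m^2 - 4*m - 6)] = (-5*m^2 + 156*m + 38)/(81*m^4 + 72*m^3 + 124*m^2 + 48*m + 36)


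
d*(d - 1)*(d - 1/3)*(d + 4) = d^4 + 8*d^3/3 - 5*d^2 + 4*d/3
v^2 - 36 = (v - 6)*(v + 6)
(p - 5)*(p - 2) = p^2 - 7*p + 10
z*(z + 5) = z^2 + 5*z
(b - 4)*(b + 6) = b^2 + 2*b - 24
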